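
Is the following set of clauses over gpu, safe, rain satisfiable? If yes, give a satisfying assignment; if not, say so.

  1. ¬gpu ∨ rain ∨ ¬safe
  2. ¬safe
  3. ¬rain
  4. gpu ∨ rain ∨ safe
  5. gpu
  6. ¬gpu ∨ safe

UNSATISFIABLE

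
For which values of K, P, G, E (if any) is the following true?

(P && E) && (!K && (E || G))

K = False, P = True, G = True, E = True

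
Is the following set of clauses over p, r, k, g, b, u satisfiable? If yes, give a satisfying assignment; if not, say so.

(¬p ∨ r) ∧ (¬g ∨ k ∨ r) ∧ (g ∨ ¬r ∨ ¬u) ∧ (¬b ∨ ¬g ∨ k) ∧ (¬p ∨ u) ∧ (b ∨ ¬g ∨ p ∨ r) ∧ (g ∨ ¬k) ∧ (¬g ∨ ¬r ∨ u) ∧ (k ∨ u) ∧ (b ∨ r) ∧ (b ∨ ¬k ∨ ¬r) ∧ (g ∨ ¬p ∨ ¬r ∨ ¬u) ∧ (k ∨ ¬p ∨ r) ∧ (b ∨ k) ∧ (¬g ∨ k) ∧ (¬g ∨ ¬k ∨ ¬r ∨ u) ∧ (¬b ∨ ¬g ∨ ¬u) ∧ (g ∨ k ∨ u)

p: False, r: False, k: False, g: False, b: True, u: True

Set p = False.
Set r = False.
  then (b ∨ r) forces b = True.
Set k = False.
  then (¬g ∨ k ∨ r) forces g = False.
  then (k ∨ u) forces u = True.
All clauses satisfied.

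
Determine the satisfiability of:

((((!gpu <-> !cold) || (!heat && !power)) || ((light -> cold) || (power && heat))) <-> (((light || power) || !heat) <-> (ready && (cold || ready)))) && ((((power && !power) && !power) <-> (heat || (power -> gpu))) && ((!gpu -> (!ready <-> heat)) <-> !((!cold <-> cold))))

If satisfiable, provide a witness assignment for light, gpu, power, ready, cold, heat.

light = False, gpu = False, power = True, ready = True, cold = True, heat = False

  (((!gpu <-> !cold) || (!heat && !power)) || ((light -> cold) || (power && heat))) <-> (((light || power) || !heat) <-> (ready && (cold || ready))) = True
    ((!gpu <-> !cold) || (!heat && !power)) || ((light -> cold) || (power && heat)) = True
      (!gpu <-> !cold) || (!heat && !power) = False
        !gpu <-> !cold = False
          !gpu = True
          !cold = False
        !heat && !power = False
          !heat = True
          !power = False
      (light -> cold) || (power && heat) = True
        light -> cold = True
        power && heat = False
    ((light || power) || !heat) <-> (ready && (cold || ready)) = True
      (light || power) || !heat = True
        light || power = True
        !heat = True
      ready && (cold || ready) = True
        cold || ready = True
  (((power && !power) && !power) <-> (heat || (power -> gpu))) && ((!gpu -> (!ready <-> heat)) <-> !((!cold <-> cold))) = True
    ((power && !power) && !power) <-> (heat || (power -> gpu)) = True
      (power && !power) && !power = False
        power && !power = False
          !power = False
        !power = False
      heat || (power -> gpu) = False
        power -> gpu = False
    (!gpu -> (!ready <-> heat)) <-> !((!cold <-> cold)) = True
      !gpu -> (!ready <-> heat) = True
        !gpu = True
        !ready <-> heat = True
          !ready = False
      !((!cold <-> cold)) = True
        !cold <-> cold = False
          !cold = False
Both conjuncts True, so the formula holds.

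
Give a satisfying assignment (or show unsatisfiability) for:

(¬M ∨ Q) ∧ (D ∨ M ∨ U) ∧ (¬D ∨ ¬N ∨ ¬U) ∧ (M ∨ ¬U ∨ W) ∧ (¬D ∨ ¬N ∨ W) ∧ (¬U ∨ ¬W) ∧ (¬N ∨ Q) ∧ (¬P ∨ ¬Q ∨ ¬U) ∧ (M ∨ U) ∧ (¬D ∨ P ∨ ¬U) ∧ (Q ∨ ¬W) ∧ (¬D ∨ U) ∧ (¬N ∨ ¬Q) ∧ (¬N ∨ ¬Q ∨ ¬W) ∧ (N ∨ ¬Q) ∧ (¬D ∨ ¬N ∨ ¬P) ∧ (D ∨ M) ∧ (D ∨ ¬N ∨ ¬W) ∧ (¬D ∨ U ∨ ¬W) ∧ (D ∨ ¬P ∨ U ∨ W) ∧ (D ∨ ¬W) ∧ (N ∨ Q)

The formula is unsatisfiable.

Case N = True:
  (¬N ∨ Q) forces Q = True.
  Clause (¬N ∨ ¬Q) is falsified — contradiction.
Case N = False:
  (N ∨ ¬Q) forces Q = False.
  Clause (N ∨ Q) is falsified — contradiction.
Both cases fail, so the formula is unsatisfiable.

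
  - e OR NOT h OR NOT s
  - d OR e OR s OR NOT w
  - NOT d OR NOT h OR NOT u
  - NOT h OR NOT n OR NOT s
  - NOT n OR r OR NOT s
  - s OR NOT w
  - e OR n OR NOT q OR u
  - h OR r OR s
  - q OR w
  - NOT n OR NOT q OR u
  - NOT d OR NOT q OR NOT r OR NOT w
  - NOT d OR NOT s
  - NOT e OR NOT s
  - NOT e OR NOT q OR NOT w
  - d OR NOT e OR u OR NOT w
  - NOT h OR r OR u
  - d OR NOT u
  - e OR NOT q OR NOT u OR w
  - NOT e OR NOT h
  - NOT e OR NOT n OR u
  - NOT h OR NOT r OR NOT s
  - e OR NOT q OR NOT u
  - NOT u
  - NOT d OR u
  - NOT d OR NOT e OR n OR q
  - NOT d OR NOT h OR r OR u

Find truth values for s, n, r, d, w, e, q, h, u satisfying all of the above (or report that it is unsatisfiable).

s = False, n = False, r = True, d = False, w = False, e = True, q = True, h = False, u = False

Unit clause (NOT u) forces u = False.
In (NOT d OR u) only NOT d is left, so d = False.
Set s = False.
  then (s OR NOT w) forces w = False.
  then (q OR w) forces q = True.
  then (NOT n OR NOT q OR u) forces n = False.
  then (e OR n OR NOT q OR u) forces e = True.
  then (NOT e OR NOT h) forces h = False.
  then (h OR r OR s) forces r = True.
All clauses satisfied.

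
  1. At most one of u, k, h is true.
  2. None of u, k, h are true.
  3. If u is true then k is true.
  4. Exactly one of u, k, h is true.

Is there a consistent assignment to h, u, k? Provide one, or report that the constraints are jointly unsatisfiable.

UNSATISFIABLE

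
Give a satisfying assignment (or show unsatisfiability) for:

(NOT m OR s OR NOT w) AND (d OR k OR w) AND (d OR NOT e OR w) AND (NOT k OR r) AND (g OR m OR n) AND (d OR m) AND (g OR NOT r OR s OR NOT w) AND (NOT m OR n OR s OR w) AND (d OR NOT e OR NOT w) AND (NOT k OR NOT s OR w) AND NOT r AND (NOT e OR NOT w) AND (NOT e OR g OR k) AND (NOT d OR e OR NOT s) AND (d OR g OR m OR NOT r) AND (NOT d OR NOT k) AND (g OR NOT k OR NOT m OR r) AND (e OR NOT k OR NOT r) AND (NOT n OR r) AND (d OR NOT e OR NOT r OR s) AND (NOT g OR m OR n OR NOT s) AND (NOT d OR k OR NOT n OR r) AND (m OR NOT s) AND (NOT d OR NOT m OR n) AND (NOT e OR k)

Unit clause (NOT r) forces r = False.
In (NOT n OR r) only NOT n is left, so n = False.
In (NOT k OR r) only NOT k is left, so k = False.
In (NOT e OR k) only NOT e is left, so e = False.
Set w = False.
  then (d OR k OR w) forces d = True.
  then (NOT d OR e OR NOT s) forces s = False.
  then (NOT d OR NOT m OR n) forces m = False.
  then (g OR m OR n) forces g = True.
All clauses satisfied.

r = False, w = False, s = False, m = False, e = False, g = True, n = False, d = True, k = False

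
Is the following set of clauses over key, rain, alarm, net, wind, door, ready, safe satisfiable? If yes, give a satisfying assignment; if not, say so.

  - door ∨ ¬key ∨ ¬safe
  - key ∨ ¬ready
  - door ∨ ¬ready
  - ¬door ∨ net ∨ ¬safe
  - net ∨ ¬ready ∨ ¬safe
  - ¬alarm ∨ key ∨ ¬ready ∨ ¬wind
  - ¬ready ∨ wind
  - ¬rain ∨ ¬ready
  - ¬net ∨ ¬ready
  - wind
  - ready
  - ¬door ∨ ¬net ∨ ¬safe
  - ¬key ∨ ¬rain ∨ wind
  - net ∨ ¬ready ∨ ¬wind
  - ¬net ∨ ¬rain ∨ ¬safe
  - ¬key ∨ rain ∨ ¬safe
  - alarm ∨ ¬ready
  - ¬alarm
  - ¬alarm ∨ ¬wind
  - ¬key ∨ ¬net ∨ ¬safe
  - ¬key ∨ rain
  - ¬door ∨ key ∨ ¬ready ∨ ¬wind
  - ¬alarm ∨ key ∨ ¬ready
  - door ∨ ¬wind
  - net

UNSATISFIABLE

Case net = True:
  (¬net ∨ ¬ready) forces ready = False.
  Clause (ready) is falsified — contradiction.
Case net = False:
  Clause (net) is falsified — contradiction.
Both cases fail, so the formula is unsatisfiable.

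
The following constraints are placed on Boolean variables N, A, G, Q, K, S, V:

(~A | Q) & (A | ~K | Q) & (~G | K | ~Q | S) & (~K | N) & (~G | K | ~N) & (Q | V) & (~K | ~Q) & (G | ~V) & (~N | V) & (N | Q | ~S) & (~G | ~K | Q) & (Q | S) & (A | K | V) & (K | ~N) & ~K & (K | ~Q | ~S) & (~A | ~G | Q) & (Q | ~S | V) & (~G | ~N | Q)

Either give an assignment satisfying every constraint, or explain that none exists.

N=F, A=T, G=F, Q=T, K=F, S=F, V=F

Unit clause (~K) forces K = False.
In (K | ~N) only ~N is left, so N = False.
Set A = True.
  then (~A | Q) forces Q = True.
  then (K | ~Q | ~S) forces S = False.
  then (~G | K | ~Q | S) forces G = False.
  then (G | ~V) forces V = False.
All clauses satisfied.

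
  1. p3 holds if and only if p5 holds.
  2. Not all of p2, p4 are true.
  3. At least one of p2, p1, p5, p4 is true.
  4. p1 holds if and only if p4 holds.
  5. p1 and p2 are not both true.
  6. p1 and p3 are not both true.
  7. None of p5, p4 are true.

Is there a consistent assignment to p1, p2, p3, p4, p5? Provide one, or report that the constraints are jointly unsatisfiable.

p1 = False, p2 = True, p3 = False, p4 = False, p5 = False

  (1) p3=F, p5=F — same ✓
  (2) {p2, p4}: 1/2 true — not all ✓
  (3) {p2, p1, p5, p4}: 1 true — at least one ✓
  (4) p1=F, p4=F — same ✓
  (5) p1=F, p2=T — not both ✓
  (6) p1=F, p3=F — not both ✓
  (7) {p5, p4}: 0 true — none ✓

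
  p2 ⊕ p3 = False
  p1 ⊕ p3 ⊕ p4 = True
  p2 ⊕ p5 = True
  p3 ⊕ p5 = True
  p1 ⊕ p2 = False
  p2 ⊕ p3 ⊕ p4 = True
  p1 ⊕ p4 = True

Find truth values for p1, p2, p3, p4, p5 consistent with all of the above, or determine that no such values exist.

p1: False, p2: False, p3: False, p4: True, p5: True

p2 ⊕ p3 = F ⊕ F = False ✓
p1 ⊕ p3 ⊕ p4 = F ⊕ F ⊕ T = True ✓
p2 ⊕ p5 = F ⊕ T = True ✓
p3 ⊕ p5 = F ⊕ T = True ✓
p1 ⊕ p2 = F ⊕ F = False ✓
p2 ⊕ p3 ⊕ p4 = F ⊕ F ⊕ T = True ✓
p1 ⊕ p4 = F ⊕ T = True ✓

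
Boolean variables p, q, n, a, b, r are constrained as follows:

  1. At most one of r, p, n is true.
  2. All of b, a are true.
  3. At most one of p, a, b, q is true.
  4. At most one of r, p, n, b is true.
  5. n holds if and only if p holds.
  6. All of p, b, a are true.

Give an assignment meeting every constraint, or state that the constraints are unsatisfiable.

Case a = True:
  (2) forces b = True.
  Constraint (3) is violated (a=T, b=T) — contradiction.
Case a = False:
  Constraint (2) is violated (a=F) — contradiction.
Both cases fail — unsatisfiable.

Unsatisfiable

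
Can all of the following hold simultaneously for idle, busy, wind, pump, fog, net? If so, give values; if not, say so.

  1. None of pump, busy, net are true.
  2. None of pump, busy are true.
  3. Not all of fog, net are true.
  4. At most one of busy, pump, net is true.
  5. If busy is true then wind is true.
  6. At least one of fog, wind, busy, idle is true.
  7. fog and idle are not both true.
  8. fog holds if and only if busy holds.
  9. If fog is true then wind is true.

idle = False, busy = False, wind = True, pump = False, fog = False, net = False

  (1) {pump, busy, net}: 0 true — none ✓
  (2) {pump, busy}: 0 true — none ✓
  (3) {fog, net}: 0/2 true — not all ✓
  (4) {busy, pump, net}: 0 true — at most one ✓
  (5) busy=F ⇒ wind: vacuous ✓
  (6) {fog, wind, busy, idle}: 1 true — at least one ✓
  (7) fog=F, idle=F — not both ✓
  (8) fog=F, busy=F — same ✓
  (9) fog=F ⇒ wind: vacuous ✓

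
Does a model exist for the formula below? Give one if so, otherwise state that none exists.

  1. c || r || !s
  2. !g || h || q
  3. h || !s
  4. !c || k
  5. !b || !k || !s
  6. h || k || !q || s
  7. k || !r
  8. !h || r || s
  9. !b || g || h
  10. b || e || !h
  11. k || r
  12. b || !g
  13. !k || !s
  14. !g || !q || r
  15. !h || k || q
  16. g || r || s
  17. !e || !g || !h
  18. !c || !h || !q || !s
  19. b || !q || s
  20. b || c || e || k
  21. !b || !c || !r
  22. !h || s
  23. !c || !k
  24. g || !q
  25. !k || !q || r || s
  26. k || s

b = False, q = False, r = True, g = False, c = False, h = False, k = True, s = False, e = True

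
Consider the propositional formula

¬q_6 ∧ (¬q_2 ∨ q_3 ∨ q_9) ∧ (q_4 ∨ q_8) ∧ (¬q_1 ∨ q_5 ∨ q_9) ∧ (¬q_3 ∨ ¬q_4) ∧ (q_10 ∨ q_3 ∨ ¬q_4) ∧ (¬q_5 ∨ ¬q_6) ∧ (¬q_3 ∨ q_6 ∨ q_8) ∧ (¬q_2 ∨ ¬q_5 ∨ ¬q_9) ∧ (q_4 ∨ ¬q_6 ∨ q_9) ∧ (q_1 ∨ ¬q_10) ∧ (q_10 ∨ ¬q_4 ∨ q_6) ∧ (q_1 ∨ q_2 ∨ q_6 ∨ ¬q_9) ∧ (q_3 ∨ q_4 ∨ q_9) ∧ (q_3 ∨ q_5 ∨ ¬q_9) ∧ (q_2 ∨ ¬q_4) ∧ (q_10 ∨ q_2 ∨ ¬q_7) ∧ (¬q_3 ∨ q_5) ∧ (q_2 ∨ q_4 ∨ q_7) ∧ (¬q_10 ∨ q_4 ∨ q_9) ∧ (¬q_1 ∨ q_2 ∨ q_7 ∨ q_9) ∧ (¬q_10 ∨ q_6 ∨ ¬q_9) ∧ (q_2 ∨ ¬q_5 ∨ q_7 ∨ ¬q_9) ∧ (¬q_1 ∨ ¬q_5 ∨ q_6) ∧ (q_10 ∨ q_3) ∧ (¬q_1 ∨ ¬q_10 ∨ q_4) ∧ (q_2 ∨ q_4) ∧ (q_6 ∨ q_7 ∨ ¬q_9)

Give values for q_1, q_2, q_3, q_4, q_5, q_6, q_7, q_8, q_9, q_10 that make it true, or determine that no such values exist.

q_1: False, q_2: True, q_3: True, q_4: False, q_5: True, q_6: False, q_7: True, q_8: True, q_9: False, q_10: False

Unit clause (¬q_6) forces q_6 = False.
Try q_1 = True:
  (¬q_1 ∨ ¬q_5 ∨ q_6) forces q_5 = False.
  (¬q_1 ∨ q_5 ∨ q_9) forces q_9 = True.
  (q_3 ∨ q_5 ∨ ¬q_9) forces q_3 = True.
  clause (¬q_3 ∨ q_5) is falsified — backtrack.
So q_1 = False.
  then (q_1 ∨ ¬q_10) forces q_10 = False.
  then (q_10 ∨ ¬q_4 ∨ q_6) forces q_4 = False.
  then (q_10 ∨ q_3) forces q_3 = True.
  then (q_2 ∨ q_4) forces q_2 = True.
  then (q_4 ∨ q_8) forces q_8 = True.
  then (¬q_3 ∨ q_5) forces q_5 = True.
  then (¬q_2 ∨ ¬q_5 ∨ ¬q_9) forces q_9 = False.
Set q_7 = True.
All clauses satisfied.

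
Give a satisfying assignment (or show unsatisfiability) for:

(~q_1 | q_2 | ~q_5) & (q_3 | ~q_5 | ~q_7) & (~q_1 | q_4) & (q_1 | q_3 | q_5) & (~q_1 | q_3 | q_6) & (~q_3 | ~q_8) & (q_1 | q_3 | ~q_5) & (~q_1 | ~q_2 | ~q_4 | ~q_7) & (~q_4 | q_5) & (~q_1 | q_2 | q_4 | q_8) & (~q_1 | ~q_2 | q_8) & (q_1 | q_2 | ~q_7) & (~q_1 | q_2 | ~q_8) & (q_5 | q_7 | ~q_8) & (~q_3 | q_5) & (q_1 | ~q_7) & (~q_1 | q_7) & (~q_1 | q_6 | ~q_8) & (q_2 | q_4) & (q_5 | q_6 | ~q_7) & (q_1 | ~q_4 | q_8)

q_1=F, q_2=T, q_3=T, q_4=F, q_5=T, q_6=T, q_7=F, q_8=F

Set q_1 = False.
  then (q_1 | ~q_7) forces q_7 = False.
Try q_2 = False:
  (q_2 | q_4) forces q_4 = True.
  (~q_4 | q_5) forces q_5 = True.
  (q_1 | q_3 | ~q_5) forces q_3 = True.
  (~q_3 | ~q_8) forces q_8 = False.
  clause (q_1 | ~q_4 | q_8) is falsified — backtrack.
So q_2 = True.
Set q_3 = True.
  then (~q_3 | ~q_8) forces q_8 = False.
  then (~q_3 | q_5) forces q_5 = True.
  then (q_1 | ~q_4 | q_8) forces q_4 = False.
Set q_6 = True.
All clauses satisfied.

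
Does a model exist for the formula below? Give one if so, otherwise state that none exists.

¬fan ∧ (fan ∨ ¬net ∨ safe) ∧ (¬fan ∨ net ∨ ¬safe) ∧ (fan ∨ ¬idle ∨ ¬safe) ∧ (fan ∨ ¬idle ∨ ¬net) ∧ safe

Unit clause (¬fan) forces fan = False.
Unit clause (safe) forces safe = True.
In (fan ∨ ¬idle ∨ ¬safe) only ¬idle is left, so idle = False.
Set net = True.
Check each clause:
  (¬fan): ¬fan holds.
  (fan ∨ ¬net ∨ safe): safe holds.
  (¬fan ∨ net ∨ ¬safe): ¬fan holds.
  (fan ∨ ¬idle ∨ ¬safe): ¬idle holds.
  (fan ∨ ¬idle ∨ ¬net): ¬idle holds.
  (safe): safe holds.
All clauses satisfied.

safe = True, net = True, idle = False, fan = False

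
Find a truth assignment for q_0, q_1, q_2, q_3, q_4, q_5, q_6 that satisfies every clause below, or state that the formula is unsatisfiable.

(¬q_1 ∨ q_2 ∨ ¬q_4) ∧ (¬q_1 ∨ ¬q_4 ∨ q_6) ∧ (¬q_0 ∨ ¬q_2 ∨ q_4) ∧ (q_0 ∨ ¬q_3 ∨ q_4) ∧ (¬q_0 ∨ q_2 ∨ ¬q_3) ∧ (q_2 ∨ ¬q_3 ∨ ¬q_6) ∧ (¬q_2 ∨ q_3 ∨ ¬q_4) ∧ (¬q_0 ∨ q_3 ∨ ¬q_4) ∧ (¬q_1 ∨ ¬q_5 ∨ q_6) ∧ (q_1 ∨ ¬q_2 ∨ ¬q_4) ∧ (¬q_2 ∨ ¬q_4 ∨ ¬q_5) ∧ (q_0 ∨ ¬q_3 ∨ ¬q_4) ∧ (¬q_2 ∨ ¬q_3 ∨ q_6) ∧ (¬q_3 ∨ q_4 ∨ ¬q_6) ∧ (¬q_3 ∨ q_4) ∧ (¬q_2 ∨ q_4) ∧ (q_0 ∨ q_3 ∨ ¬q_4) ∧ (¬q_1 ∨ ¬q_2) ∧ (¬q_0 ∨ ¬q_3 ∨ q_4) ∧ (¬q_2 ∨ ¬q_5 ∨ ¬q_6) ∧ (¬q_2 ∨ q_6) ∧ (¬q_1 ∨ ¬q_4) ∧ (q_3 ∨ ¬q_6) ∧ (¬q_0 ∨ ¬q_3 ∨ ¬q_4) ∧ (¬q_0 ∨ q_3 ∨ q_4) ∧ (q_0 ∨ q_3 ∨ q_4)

Case q_3 = True:
  (¬q_3 ∨ q_4) forces q_4 = True.
  (q_0 ∨ ¬q_3 ∨ ¬q_4) forces q_0 = True.
  Clause (¬q_0 ∨ ¬q_3 ∨ ¬q_4) is falsified — contradiction.
Case q_3 = False:
  (q_3 ∨ ¬q_6) forces q_6 = False.
  (¬q_2 ∨ q_6) forces q_2 = False.
  If q_4 = True:
    (¬q_1 ∨ q_2 ∨ ¬q_4) forces q_1 = False.
    (¬q_0 ∨ q_3 ∨ ¬q_4) forces q_0 = False.
    clause (q_0 ∨ q_3 ∨ ¬q_4) is falsified.
  If q_4 = False:
    (¬q_0 ∨ q_3 ∨ q_4) forces q_0 = False.
    clause (q_0 ∨ q_3 ∨ q_4) is falsified.
  Every sub-case reaches a contradiction.
Both cases fail, so the formula is unsatisfiable.

UNSATISFIABLE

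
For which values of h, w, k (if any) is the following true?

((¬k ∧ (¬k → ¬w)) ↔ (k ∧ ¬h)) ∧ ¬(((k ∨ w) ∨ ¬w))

The formula is unsatisfiable.

The conjunct ¬(((k ∨ w) ∨ ¬w)) is unsatisfiable on its own:
  w=F, k=F: evaluates to False.
  w=F, k=T: evaluates to False.
  w=T, k=F: evaluates to False.
  w=T, k=T: evaluates to False.
So the whole conjunction is unsatisfiable.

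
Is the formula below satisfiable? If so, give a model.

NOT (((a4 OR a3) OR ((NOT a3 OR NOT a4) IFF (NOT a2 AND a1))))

a1: False, a2: True, a3: False, a4: False

  NOT (((a4 OR a3) OR ((NOT a3 OR NOT a4) IFF (NOT a2 AND a1)))) = True
    (a4 OR a3) OR ((NOT a3 OR NOT a4) IFF (NOT a2 AND a1)) = False
      a4 OR a3 = False
      (NOT a3 OR NOT a4) IFF (NOT a2 AND a1) = False
        NOT a3 OR NOT a4 = True
          NOT a3 = True
          NOT a4 = True
        NOT a2 AND a1 = False
          NOT a2 = False
The formula evaluates to True.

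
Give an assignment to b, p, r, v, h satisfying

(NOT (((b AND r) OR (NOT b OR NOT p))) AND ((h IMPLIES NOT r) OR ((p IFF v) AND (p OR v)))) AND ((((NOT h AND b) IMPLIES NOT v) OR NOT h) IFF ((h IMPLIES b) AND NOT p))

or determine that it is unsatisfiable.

Unsatisfiable

Case p = True: the formula simplifies to (NOT (((b AND r) OR NOT b)) AND ((h IMPLIES NOT r) OR v)) AND NOT ((((NOT h AND b) IMPLIES NOT v) OR NOT h)).
  h = True: the conjunct NOT ((((NOT h AND b) IMPLIES NOT v) OR NOT h)) becomes NOT ((True OR False)) = False.
  h = False: the conjunct NOT ((((NOT h AND b) IMPLIES NOT v) OR NOT h)) becomes NOT (((b IMPLIES NOT v) OR True)) = False.
Case p = False: the conjunct NOT (((b AND r) OR (NOT b OR NOT p))) becomes NOT (((b AND r) OR True)) = False.
Both cases fail — unsatisfiable.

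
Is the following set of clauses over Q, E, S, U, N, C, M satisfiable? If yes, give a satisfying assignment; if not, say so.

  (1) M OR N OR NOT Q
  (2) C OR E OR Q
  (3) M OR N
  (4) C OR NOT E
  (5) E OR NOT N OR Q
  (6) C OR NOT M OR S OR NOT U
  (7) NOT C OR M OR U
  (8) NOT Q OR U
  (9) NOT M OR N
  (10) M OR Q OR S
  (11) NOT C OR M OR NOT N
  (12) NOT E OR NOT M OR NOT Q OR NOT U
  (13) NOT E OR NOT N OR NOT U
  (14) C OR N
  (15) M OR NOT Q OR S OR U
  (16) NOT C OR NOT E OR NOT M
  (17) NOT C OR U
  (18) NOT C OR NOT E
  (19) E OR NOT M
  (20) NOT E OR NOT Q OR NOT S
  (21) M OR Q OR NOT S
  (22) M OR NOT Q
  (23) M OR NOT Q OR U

The formula is unsatisfiable.

Case E = True:
  (C OR NOT E) forces C = True.
  Clause (NOT C OR NOT E) is falsified — contradiction.
Case E = False:
  (E OR NOT M) forces M = False.
  (M OR N) forces N = True.
  (E OR NOT N OR Q) forces Q = True.
  Clause (M OR NOT Q) is falsified — contradiction.
Both cases fail, so the formula is unsatisfiable.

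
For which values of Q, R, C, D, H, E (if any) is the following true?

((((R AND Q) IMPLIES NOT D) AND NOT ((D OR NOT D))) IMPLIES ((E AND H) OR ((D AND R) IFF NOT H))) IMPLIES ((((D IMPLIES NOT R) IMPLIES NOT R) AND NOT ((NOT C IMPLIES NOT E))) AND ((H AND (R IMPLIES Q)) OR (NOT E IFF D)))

Q=T; R=F; C=F; D=T; H=T; E=T

  ((((R AND Q) IMPLIES NOT D) AND NOT ((D OR NOT D))) IMPLIES ((E AND H) OR ((D AND R) IFF NOT H))) IMPLIES ((((D IMPLIES NOT R) IMPLIES NOT R) AND NOT ((NOT C IMPLIES NOT E))) AND ((H AND (R IMPLIES Q)) OR (NOT E IFF D))) = True
    (((R AND Q) IMPLIES NOT D) AND NOT ((D OR NOT D))) IMPLIES ((E AND H) OR ((D AND R) IFF NOT H)) = True
      ((R AND Q) IMPLIES NOT D) AND NOT ((D OR NOT D)) = False
        (R AND Q) IMPLIES NOT D = True
          R AND Q = False
          NOT D = False
        NOT ((D OR NOT D)) = False
          D OR NOT D = True
            NOT D = False
      (E AND H) OR ((D AND R) IFF NOT H) = True
        E AND H = True
        (D AND R) IFF NOT H = True
          D AND R = False
          NOT H = False
    (((D IMPLIES NOT R) IMPLIES NOT R) AND NOT ((NOT C IMPLIES NOT E))) AND ((H AND (R IMPLIES Q)) OR (NOT E IFF D)) = True
      ((D IMPLIES NOT R) IMPLIES NOT R) AND NOT ((NOT C IMPLIES NOT E)) = True
        (D IMPLIES NOT R) IMPLIES NOT R = True
          D IMPLIES NOT R = True
            NOT R = True
          NOT R = True
        NOT ((NOT C IMPLIES NOT E)) = True
          NOT C IMPLIES NOT E = False
            NOT C = True
            NOT E = False
      (H AND (R IMPLIES Q)) OR (NOT E IFF D) = True
        H AND (R IMPLIES Q) = True
          R IMPLIES Q = True
        NOT E IFF D = False
          NOT E = False
The formula evaluates to True.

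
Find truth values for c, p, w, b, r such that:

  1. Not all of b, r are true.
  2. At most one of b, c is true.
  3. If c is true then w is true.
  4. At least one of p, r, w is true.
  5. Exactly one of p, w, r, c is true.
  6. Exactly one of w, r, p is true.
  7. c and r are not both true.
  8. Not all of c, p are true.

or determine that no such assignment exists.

c = False, p = True, w = False, b = True, r = False

  (1) {b, r}: 1/2 true — not all ✓
  (2) {b, c}: 1 true — at most one ✓
  (3) c=F ⇒ w: vacuous ✓
  (4) {p, r, w}: 1 true — at least one ✓
  (5) {p, w, r, c}: 1 true — exactly one ✓
  (6) {w, r, p}: 1 true — exactly one ✓
  (7) c=F, r=F — not both ✓
  (8) {c, p}: 1/2 true — not all ✓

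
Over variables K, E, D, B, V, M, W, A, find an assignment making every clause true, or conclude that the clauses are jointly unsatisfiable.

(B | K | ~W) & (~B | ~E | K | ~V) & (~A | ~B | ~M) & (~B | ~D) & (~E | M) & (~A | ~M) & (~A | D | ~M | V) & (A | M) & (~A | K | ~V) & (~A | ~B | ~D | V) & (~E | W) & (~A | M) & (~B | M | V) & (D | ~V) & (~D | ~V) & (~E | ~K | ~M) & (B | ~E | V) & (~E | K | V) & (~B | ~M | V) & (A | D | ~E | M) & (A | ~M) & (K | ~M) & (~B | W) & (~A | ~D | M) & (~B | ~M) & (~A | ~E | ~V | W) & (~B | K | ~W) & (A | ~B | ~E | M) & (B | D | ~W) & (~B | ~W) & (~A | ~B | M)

The formula is unsatisfiable.

Case A = True:
  (~A | ~M) forces M = False.
  Clause (~A | M) is falsified — contradiction.
Case A = False:
  (A | M) forces M = True.
  Clause (A | ~M) is falsified — contradiction.
Both cases fail, so the formula is unsatisfiable.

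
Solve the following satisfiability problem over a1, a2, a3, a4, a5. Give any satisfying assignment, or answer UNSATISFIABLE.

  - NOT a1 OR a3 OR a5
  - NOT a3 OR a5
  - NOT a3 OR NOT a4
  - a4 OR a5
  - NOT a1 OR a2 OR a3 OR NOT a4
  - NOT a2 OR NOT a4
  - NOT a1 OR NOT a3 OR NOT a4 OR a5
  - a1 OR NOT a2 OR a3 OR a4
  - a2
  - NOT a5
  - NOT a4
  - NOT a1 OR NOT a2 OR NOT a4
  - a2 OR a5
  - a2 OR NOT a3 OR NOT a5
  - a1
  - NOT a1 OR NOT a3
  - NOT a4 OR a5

Case a4 = True:
  Clause (NOT a4) is falsified — contradiction.
Case a4 = False:
  (a4 OR a5) forces a5 = True.
  Clause (NOT a5) is falsified — contradiction.
Both cases fail, so the formula is unsatisfiable.

Unsatisfiable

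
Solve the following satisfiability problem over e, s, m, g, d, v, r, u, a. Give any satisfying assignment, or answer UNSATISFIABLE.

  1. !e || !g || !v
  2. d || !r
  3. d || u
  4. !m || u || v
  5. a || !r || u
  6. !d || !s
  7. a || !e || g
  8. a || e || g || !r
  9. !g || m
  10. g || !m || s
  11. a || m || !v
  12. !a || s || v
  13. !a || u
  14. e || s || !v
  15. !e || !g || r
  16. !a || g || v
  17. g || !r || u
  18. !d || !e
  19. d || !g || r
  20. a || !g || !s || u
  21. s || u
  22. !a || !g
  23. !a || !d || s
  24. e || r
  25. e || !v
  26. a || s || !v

e = True; s = False; m = False; g = False; d = False; v = True; r = False; u = True; a = True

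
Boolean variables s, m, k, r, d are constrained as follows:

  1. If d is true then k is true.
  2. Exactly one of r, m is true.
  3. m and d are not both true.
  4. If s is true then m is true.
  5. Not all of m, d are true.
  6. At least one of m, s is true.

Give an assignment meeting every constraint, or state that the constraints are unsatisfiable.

s=F, m=T, k=F, r=F, d=F

  (1) d=F ⇒ k: vacuous ✓
  (2) {r, m}: 1 true — exactly one ✓
  (3) m=T, d=F — not both ✓
  (4) s=F ⇒ m: vacuous ✓
  (5) {m, d}: 1/2 true — not all ✓
  (6) {m, s}: 1 true — at least one ✓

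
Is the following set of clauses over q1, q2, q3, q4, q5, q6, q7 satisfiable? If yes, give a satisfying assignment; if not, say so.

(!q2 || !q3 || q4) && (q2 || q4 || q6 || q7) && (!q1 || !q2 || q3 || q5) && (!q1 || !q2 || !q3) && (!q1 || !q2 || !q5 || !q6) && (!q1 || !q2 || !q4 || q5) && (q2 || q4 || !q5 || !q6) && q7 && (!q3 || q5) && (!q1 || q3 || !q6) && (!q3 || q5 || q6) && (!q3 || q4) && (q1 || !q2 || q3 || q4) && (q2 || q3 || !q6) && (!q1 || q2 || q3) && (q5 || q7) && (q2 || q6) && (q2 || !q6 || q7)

Unit clause (q7) forces q7 = True.
Set q1 = True.
Set q2 = True.
  then (!q1 || !q2 || !q3) forces q3 = False.
  then (!q1 || q3 || !q6) forces q6 = False.
  then (!q1 || !q2 || q3 || q5) forces q5 = True.
Set q4 = True.
All clauses satisfied.

q1: True, q2: True, q3: False, q4: True, q5: True, q6: False, q7: True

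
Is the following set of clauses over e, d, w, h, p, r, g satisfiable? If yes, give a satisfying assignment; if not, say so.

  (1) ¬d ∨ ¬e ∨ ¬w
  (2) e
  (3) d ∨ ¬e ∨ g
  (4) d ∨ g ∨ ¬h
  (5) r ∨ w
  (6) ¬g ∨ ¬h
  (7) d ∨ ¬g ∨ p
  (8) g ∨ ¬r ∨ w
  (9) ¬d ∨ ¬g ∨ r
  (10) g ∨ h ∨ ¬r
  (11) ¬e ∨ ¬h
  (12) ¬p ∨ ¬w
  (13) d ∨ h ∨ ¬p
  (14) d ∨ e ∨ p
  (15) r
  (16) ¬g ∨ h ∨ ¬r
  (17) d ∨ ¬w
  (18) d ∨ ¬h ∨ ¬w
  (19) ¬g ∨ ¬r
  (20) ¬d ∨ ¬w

Case e = True:
  (¬e ∨ ¬h) forces h = False.
  (r) forces r = True.
  (g ∨ h ∨ ¬r) forces g = True.
  Clause (¬g ∨ h ∨ ¬r) is falsified — contradiction.
Case e = False:
  Clause (e) is falsified — contradiction.
Both cases fail, so the formula is unsatisfiable.

No satisfying assignment exists.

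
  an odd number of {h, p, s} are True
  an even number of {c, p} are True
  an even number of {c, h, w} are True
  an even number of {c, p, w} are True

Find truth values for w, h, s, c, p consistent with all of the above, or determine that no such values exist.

w: False; h: True; s: True; c: True; p: True

{h, p, s}: 3 true → odd ✓
{c, p}: 2 true → even ✓
{c, h, w}: 2 true → even ✓
{c, p, w}: 2 true → even ✓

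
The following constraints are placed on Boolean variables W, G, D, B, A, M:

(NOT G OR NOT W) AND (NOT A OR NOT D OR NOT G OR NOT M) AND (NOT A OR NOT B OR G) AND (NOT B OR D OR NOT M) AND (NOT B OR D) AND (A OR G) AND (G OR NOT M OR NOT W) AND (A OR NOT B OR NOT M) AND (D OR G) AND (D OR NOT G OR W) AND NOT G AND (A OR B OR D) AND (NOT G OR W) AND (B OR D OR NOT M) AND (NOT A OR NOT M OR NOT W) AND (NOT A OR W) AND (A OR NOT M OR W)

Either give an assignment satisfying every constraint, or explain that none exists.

Unit clause (NOT G) forces G = False.
In (A OR G) only A is left, so A = True.
In (D OR G) only D is left, so D = True.
In (NOT A OR W) only W is left, so W = True.
In (NOT A OR NOT B OR G) only NOT B is left, so B = False.
In (G OR NOT M OR NOT W) only NOT M is left, so M = False.
All clauses satisfied.

W = True, G = False, D = True, B = False, A = True, M = False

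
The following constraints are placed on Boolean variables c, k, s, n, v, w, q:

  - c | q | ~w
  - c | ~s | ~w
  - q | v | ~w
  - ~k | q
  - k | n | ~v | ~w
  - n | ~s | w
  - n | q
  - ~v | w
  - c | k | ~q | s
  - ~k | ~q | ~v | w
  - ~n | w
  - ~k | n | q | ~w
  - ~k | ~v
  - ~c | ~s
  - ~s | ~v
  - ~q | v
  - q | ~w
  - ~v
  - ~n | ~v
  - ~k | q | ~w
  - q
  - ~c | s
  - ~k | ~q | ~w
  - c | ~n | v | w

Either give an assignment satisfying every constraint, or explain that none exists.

No satisfying assignment exists.

Case v = True:
  Clause (~v) is falsified — contradiction.
Case v = False:
  (~q | v) forces q = False.
  Clause (q) is falsified — contradiction.
Both cases fail, so the formula is unsatisfiable.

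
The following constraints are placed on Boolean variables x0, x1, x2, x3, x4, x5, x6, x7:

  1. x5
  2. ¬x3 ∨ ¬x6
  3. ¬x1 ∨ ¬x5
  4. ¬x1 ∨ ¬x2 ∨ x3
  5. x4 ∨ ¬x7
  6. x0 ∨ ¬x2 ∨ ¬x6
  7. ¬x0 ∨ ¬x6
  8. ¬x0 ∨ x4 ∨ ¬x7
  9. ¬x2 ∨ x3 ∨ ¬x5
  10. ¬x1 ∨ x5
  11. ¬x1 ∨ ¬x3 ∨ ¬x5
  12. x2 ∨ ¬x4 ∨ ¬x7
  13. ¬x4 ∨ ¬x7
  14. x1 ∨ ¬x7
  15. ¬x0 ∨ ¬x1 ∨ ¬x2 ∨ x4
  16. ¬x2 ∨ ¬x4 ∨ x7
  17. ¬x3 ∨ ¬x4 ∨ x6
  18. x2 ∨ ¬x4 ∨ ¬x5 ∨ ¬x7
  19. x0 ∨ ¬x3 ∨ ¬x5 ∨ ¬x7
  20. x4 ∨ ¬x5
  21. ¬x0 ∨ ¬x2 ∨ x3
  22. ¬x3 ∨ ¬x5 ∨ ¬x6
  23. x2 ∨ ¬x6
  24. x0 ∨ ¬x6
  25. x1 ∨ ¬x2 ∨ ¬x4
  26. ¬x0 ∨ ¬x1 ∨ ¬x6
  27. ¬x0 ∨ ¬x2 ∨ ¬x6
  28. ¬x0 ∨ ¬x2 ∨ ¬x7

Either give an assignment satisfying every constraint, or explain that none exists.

Unit clause (x5) forces x5 = True.
In (¬x1 ∨ ¬x5) only ¬x1 is left, so x1 = False.
In (x1 ∨ ¬x7) only ¬x7 is left, so x7 = False.
In (x4 ∨ ¬x5) only x4 is left, so x4 = True.
In (x1 ∨ ¬x2 ∨ ¬x4) only ¬x2 is left, so x2 = False.
In (x2 ∨ ¬x6) only ¬x6 is left, so x6 = False.
In (¬x3 ∨ ¬x4 ∨ x6) only ¬x3 is left, so x3 = False.
Set x0 = False.
All clauses satisfied.

x0: False; x1: False; x2: False; x3: False; x4: True; x5: True; x6: False; x7: False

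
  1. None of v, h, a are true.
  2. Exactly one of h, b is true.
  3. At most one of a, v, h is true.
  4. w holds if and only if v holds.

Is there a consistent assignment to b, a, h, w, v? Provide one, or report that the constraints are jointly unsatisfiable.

b = True, a = False, h = False, w = False, v = False

  (1) {v, h, a}: 0 true — none ✓
  (2) {h, b}: 1 true — exactly one ✓
  (3) {a, v, h}: 0 true — at most one ✓
  (4) w=F, v=F — same ✓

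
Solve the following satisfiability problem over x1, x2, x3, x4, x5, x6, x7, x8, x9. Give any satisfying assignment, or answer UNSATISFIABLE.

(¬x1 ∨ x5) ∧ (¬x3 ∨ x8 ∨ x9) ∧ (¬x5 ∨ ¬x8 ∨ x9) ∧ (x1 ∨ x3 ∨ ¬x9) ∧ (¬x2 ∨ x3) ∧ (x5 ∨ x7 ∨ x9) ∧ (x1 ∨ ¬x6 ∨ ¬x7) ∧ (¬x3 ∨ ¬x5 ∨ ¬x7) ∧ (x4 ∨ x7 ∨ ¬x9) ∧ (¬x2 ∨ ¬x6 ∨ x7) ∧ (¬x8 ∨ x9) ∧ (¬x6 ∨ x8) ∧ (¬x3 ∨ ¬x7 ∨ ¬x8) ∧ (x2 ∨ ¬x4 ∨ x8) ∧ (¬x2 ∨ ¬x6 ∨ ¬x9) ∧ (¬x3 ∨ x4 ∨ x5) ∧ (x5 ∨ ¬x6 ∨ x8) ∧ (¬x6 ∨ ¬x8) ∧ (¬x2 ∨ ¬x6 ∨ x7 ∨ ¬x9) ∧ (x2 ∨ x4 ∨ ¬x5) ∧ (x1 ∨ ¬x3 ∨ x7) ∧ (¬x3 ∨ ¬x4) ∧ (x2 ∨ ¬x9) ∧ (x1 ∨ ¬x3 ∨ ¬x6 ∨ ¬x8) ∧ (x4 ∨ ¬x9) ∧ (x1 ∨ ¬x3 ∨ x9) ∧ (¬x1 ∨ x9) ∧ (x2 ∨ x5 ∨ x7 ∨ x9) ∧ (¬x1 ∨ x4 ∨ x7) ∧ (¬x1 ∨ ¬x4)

x1 = False, x2 = False, x3 = False, x4 = False, x5 = False, x6 = False, x7 = True, x8 = False, x9 = False

Set x1 = False.
Set x2 = False.
  then (x2 ∨ ¬x9) forces x9 = False.
  then (x1 ∨ ¬x3 ∨ x9) forces x3 = False.
  then (¬x8 ∨ x9) forces x8 = False.
  then (¬x6 ∨ x8) forces x6 = False.
  then (x2 ∨ ¬x4 ∨ x8) forces x4 = False.
  then (x2 ∨ x4 ∨ ¬x5) forces x5 = False.
  then (x2 ∨ x5 ∨ x7 ∨ x9) forces x7 = True.
All clauses satisfied.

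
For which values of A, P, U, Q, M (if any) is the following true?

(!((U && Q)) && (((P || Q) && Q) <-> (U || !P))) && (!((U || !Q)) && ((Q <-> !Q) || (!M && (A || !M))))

A = False; P = False; U = False; Q = True; M = False

  !((U && Q)) && (((P || Q) && Q) <-> (U || !P)) = True
    !((U && Q)) = True
      U && Q = False
    ((P || Q) && Q) <-> (U || !P) = True
      (P || Q) && Q = True
        P || Q = True
      U || !P = True
        !P = True
  !((U || !Q)) && ((Q <-> !Q) || (!M && (A || !M))) = True
    !((U || !Q)) = True
      U || !Q = False
        !Q = False
    (Q <-> !Q) || (!M && (A || !M)) = True
      Q <-> !Q = False
        !Q = False
      !M && (A || !M) = True
        !M = True
        A || !M = True
          !M = True
Both conjuncts True, so the formula holds.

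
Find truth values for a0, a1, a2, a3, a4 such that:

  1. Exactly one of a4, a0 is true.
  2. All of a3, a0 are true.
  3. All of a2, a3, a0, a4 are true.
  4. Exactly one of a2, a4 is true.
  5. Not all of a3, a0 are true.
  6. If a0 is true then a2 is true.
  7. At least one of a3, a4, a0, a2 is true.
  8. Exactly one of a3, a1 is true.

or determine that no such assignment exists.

The formula is unsatisfiable.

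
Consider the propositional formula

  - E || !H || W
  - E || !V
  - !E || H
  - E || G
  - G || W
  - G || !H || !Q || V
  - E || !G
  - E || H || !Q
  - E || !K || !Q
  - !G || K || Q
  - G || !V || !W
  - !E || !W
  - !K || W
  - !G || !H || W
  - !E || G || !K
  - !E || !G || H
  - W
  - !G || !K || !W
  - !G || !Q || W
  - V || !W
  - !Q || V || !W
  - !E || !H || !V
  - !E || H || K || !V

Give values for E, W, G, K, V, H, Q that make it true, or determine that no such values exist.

Case W = True:
  (!E || !W) forces E = False.
  (E || !V) forces V = False.
  Clause (V || !W) is falsified — contradiction.
Case W = False:
  Clause (W) is falsified — contradiction.
Both cases fail, so the formula is unsatisfiable.

The formula is unsatisfiable.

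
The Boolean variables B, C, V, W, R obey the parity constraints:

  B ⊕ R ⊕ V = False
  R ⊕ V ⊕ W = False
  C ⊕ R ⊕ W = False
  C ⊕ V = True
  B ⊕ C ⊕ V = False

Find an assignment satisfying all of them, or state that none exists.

UNSATISFIABLE

Adding constraints 2, 3, 4 mod 2: every variable appears an even number of times on the left, so the left side is 0.
But the right sides sum to 1 (mod 2). 0 ≠ 1 — the system is inconsistent.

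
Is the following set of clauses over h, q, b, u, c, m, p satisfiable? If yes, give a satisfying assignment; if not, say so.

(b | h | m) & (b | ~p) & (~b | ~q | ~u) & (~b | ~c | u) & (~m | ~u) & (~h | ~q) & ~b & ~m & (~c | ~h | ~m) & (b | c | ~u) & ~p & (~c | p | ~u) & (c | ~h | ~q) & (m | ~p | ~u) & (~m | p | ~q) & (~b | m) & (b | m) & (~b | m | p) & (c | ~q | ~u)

Case m = True:
  Clause (~m) is falsified — contradiction.
Case m = False:
  (~b) forces b = False.
  Clause (b | m) is falsified — contradiction.
Both cases fail, so the formula is unsatisfiable.

UNSATISFIABLE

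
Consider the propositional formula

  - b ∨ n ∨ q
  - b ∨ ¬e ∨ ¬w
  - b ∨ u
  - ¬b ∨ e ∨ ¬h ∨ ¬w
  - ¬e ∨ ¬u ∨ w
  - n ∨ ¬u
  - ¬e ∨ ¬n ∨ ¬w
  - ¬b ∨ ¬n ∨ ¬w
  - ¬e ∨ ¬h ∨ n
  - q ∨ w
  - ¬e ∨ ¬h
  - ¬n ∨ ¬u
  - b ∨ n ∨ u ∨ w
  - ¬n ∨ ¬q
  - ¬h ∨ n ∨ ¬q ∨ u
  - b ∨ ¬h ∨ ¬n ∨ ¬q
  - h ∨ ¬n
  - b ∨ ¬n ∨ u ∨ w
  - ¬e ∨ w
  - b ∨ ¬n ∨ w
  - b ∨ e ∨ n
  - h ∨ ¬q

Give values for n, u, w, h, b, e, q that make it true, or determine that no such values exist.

n = False; u = False; w = True; h = False; b = True; e = False; q = False

Try n = True:
  (¬n ∨ ¬u) forces u = False.
  (b ∨ u) forces b = True.
  (¬b ∨ ¬n ∨ ¬w) forces w = False.
  (q ∨ w) forces q = True.
  clause (¬n ∨ ¬q) is falsified — backtrack.
So n = False.
  then (n ∨ ¬u) forces u = False.
  then (b ∨ u) forces b = True.
Try w = False:
  (q ∨ w) forces q = True.
  (¬h ∨ n ∨ ¬q ∨ u) forces h = False.
  clause (h ∨ ¬q) is falsified — backtrack.
So w = True.
Set h = False.
  then (h ∨ ¬q) forces q = False.
Set e = False.
All clauses satisfied.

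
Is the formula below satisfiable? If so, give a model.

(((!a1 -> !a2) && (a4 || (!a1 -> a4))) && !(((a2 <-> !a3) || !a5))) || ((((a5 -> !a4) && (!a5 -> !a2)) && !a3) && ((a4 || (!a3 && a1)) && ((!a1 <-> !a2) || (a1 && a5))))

a1 = True, a2 = True, a3 = True, a4 = True, a5 = True

  (((!a1 -> !a2) && (a4 || (!a1 -> a4))) && !(((a2 <-> !a3) || !a5))) || ((((a5 -> !a4) && (!a5 -> !a2)) && !a3) && ((a4 || (!a3 && a1)) && ((!a1 <-> !a2) || (a1 && a5)))) = True
    ((!a1 -> !a2) && (a4 || (!a1 -> a4))) && !(((a2 <-> !a3) || !a5)) = True
      (!a1 -> !a2) && (a4 || (!a1 -> a4)) = True
        !a1 -> !a2 = True
          !a1 = False
          !a2 = False
        a4 || (!a1 -> a4) = True
          !a1 -> a4 = True
            !a1 = False
      !(((a2 <-> !a3) || !a5)) = True
        (a2 <-> !a3) || !a5 = False
          a2 <-> !a3 = False
            !a3 = False
          !a5 = False
    (((a5 -> !a4) && (!a5 -> !a2)) && !a3) && ((a4 || (!a3 && a1)) && ((!a1 <-> !a2) || (a1 && a5))) = False
      ((a5 -> !a4) && (!a5 -> !a2)) && !a3 = False
        (a5 -> !a4) && (!a5 -> !a2) = False
          a5 -> !a4 = False
            !a4 = False
          !a5 -> !a2 = True
            !a5 = False
            !a2 = False
        !a3 = False
      (a4 || (!a3 && a1)) && ((!a1 <-> !a2) || (a1 && a5)) = True
        a4 || (!a3 && a1) = True
          !a3 && a1 = False
            !a3 = False
        (!a1 <-> !a2) || (a1 && a5) = True
          !a1 <-> !a2 = True
            !a1 = False
            !a2 = False
          a1 && a5 = True
The formula evaluates to True.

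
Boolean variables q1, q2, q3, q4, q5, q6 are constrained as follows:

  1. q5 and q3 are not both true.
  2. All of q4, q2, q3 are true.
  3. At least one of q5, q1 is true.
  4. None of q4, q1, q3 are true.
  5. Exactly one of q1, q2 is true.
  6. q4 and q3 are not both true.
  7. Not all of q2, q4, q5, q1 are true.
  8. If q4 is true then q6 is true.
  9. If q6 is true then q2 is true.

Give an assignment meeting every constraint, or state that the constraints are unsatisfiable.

Case q3 = True:
  Constraint (4) is violated (q3=T) — contradiction.
Case q3 = False:
  Constraint (2) is violated (q3=F) — contradiction.
Both cases fail — unsatisfiable.

UNSATISFIABLE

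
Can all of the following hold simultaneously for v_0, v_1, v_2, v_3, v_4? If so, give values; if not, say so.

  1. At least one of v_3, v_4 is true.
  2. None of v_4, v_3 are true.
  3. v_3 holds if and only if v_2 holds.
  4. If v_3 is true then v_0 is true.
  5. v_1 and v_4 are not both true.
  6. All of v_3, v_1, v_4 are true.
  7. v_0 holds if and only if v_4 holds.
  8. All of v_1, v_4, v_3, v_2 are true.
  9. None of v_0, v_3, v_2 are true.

Case v_2 = True:
  Constraint (9) is violated (v_2=T) — contradiction.
Case v_2 = False:
  Constraint (8) is violated (v_2=F) — contradiction.
Both cases fail — unsatisfiable.

Unsatisfiable — no assignment works.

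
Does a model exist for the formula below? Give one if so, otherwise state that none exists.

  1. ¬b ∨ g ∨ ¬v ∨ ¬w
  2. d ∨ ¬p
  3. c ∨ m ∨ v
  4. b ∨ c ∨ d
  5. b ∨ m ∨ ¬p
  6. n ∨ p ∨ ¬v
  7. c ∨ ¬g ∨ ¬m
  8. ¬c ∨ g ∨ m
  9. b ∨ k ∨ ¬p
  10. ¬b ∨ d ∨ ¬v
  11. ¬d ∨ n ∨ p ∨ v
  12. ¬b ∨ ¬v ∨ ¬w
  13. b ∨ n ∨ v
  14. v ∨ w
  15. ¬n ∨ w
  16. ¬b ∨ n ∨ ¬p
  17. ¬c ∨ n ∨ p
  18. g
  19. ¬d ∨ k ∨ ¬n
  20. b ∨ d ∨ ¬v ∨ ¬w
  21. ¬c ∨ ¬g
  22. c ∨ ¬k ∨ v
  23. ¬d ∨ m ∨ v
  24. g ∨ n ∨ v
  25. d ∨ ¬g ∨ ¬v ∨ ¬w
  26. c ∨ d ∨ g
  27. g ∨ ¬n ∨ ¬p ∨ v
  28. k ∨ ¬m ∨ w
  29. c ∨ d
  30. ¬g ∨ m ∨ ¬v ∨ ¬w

No satisfying assignment exists.

Case g = True:
  (¬c ∨ ¬g) forces c = False.
  (c ∨ ¬g ∨ ¬m) forces m = False.
  (c ∨ m ∨ v) forces v = True.
  (c ∨ d) forces d = True.
  (¬g ∨ m ∨ ¬v ∨ ¬w) forces w = False.
  (¬n ∨ w) forces n = False.
  (n ∨ p ∨ ¬v) forces p = True.
  (b ∨ m ∨ ¬p) forces b = True.
  Clause (¬b ∨ n ∨ ¬p) is falsified — contradiction.
Case g = False:
  Clause (g) is falsified — contradiction.
Both cases fail, so the formula is unsatisfiable.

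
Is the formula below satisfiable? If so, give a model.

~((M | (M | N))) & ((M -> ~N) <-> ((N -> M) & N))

The conjunct (M -> ~N) <-> ((N -> M) & N) is unsatisfiable on its own:
  N=F, M=F: evaluates to False.
  N=F, M=T: evaluates to False.
  N=T, M=F: evaluates to False.
  N=T, M=T: evaluates to False.
So the whole conjunction is unsatisfiable.

UNSATISFIABLE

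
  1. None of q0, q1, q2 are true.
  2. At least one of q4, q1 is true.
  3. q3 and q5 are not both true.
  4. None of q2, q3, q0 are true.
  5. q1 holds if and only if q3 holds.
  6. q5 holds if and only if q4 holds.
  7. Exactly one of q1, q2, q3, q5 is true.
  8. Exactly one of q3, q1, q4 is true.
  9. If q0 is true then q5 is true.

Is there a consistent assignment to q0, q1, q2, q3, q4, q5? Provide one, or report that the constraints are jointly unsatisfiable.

q0 = False; q1 = False; q2 = False; q3 = False; q4 = True; q5 = True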